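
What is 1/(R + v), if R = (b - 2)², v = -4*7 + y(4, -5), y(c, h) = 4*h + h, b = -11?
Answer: 1/116 ≈ 0.0086207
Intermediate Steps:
y(c, h) = 5*h
v = -53 (v = -4*7 + 5*(-5) = -28 - 25 = -53)
R = 169 (R = (-11 - 2)² = (-13)² = 169)
1/(R + v) = 1/(169 - 53) = 1/116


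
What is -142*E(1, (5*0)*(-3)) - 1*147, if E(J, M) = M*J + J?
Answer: -289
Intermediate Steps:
E(J, M) = J + J*M (E(J, M) = J*M + J = J + J*M)
-142*E(1, (5*0)*(-3)) - 1*147 = -142*(1 + (5*0)*(-3)) - 1*147 = -142*(1 + 0*(-3)) - 147 = -142*(1 + 0) - 147 = -142 - 147 = -289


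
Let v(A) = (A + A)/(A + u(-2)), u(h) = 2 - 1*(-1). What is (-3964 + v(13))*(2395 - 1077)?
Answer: -20889641/4 ≈ -5.2224e+6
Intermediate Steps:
u(h) = 3 (u(h) = 2 + 1 = 3)
v(A) = 2*A/(3 + A) (v(A) = (A + A)/(A + 3) = (2*A)/(3 + A) = 2*A/(3 + A))
(-3964 + v(13))*(2395 - 1077) = (-3964 + 2*13/(3 + 13))*(2395 - 1077) = (-3964 + 2*13/16)*1318 = (-3964 + 2*13*(1/16))*1318 = (-3964 + 13/8)*1318 = -31699/8*1318 = -20889641/4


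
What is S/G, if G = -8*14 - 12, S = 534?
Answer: -267/62 ≈ -4.3064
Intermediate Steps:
G = -124 (G = -112 - 12 = -124)
S/G = 534/(-124) = 534*(-1/124) = -267/62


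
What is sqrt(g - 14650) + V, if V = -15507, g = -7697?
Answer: -15507 + 3*I*sqrt(2483) ≈ -15507.0 + 149.49*I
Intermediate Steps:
sqrt(g - 14650) + V = sqrt(-7697 - 14650) - 15507 = sqrt(-22347) - 15507 = 3*I*sqrt(2483) - 15507 = -15507 + 3*I*sqrt(2483)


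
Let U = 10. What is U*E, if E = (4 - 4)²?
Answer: 0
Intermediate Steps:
E = 0 (E = 0² = 0)
U*E = 10*0 = 0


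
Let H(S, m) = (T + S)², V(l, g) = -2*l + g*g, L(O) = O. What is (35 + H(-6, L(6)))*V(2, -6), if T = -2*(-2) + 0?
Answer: 1248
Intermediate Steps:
T = 4 (T = 4 + 0 = 4)
V(l, g) = g² - 2*l (V(l, g) = -2*l + g² = g² - 2*l)
H(S, m) = (4 + S)²
(35 + H(-6, L(6)))*V(2, -6) = (35 + (4 - 6)²)*((-6)² - 2*2) = (35 + (-2)²)*(36 - 4) = (35 + 4)*32 = 39*32 = 1248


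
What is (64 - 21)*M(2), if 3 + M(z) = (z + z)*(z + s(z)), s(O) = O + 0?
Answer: 559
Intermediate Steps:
s(O) = O
M(z) = -3 + 4*z² (M(z) = -3 + (z + z)*(z + z) = -3 + (2*z)*(2*z) = -3 + 4*z²)
(64 - 21)*M(2) = (64 - 21)*(-3 + 4*2²) = 43*(-3 + 4*4) = 43*(-3 + 16) = 43*13 = 559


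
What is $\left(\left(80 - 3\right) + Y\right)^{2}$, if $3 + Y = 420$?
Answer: $244036$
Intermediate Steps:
$Y = 417$ ($Y = -3 + 420 = 417$)
$\left(\left(80 - 3\right) + Y\right)^{2} = \left(\left(80 - 3\right) + 417\right)^{2} = \left(77 + 417\right)^{2} = 494^{2} = 244036$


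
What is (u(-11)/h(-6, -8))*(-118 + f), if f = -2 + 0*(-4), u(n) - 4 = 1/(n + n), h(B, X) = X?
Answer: 1305/22 ≈ 59.318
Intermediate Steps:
u(n) = 4 + 1/(2*n) (u(n) = 4 + 1/(n + n) = 4 + 1/(2*n))
f = -2 (f = -2 + 0 = -2)
(u(-11)/h(-6, -8))*(-118 + f) = ((4 + (½)/(-11))/(-8))*(-118 - 2) = ((4 + (½)*(-1/11))*(-⅛))*(-120) = ((4 - 1/22)*(-⅛))*(-120) = ((87/22)*(-⅛))*(-120) = -87/176*(-120) = 1305/22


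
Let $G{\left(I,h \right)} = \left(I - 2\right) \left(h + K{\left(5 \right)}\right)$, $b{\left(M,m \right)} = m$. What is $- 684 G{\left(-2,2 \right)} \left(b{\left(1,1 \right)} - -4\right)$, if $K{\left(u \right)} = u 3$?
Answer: $232560$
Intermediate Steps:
$K{\left(u \right)} = 3 u$
$G{\left(I,h \right)} = \left(-2 + I\right) \left(15 + h\right)$ ($G{\left(I,h \right)} = \left(I - 2\right) \left(h + 3 \cdot 5\right) = \left(-2 + I\right) \left(h + 15\right) = \left(-2 + I\right) \left(15 + h\right)$)
$- 684 G{\left(-2,2 \right)} \left(b{\left(1,1 \right)} - -4\right) = - 684 \left(-30 - 4 + 15 \left(-2\right) - 4\right) \left(1 - -4\right) = - 684 \left(-30 - 4 - 30 - 4\right) \left(1 + 4\right) = - 684 \left(\left(-68\right) 5\right) = \left(-684\right) \left(-340\right) = 232560$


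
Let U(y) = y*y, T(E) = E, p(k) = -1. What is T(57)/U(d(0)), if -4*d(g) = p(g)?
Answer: 912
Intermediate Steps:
d(g) = 1/4 (d(g) = -1/4*(-1) = 1/4)
U(y) = y**2
T(57)/U(d(0)) = 57/((1/4)**2) = 57/(1/16) = 57*16 = 912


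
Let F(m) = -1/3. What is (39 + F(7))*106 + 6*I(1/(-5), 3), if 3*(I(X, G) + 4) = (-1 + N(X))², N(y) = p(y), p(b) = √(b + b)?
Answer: 61138/15 - 4*I*√10/5 ≈ 4075.9 - 2.5298*I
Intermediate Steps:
F(m) = -⅓ (F(m) = -1*⅓ = -⅓)
p(b) = √2*√b (p(b) = √(2*b) = √2*√b)
N(y) = √2*√y
I(X, G) = -4 + (-1 + √2*√X)²/3
(39 + F(7))*106 + 6*I(1/(-5), 3) = (39 - ⅓)*106 + 6*(-4 + (-1 + √2*√(1/(-5)))²/3) = (116/3)*106 + 6*(-4 + (-1 + √2*√(-⅕))²/3) = 12296/3 + 6*(-4 + (-1 + √2*(I*√5/5))²/3) = 12296/3 + 6*(-4 + (-1 + I*√10/5)²/3) = 12296/3 + (-24 + 2*(-1 + I*√10/5)²) = 12224/3 + 2*(-1 + I*√10/5)²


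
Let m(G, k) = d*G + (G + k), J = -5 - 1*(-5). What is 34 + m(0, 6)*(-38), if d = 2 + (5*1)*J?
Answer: -194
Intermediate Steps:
J = 0 (J = -5 + 5 = 0)
d = 2 (d = 2 + (5*1)*0 = 2 + 5*0 = 2 + 0 = 2)
m(G, k) = k + 3*G (m(G, k) = 2*G + (G + k) = k + 3*G)
34 + m(0, 6)*(-38) = 34 + (6 + 3*0)*(-38) = 34 + (6 + 0)*(-38) = 34 + 6*(-38) = 34 - 228 = -194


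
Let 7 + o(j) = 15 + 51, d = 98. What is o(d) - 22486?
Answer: -22427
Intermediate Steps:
o(j) = 59 (o(j) = -7 + (15 + 51) = -7 + 66 = 59)
o(d) - 22486 = 59 - 22486 = -22427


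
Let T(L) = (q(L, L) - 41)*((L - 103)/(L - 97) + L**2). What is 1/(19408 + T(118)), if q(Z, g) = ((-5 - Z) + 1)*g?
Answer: -7/1407081845 ≈ -4.9748e-9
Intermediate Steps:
q(Z, g) = g*(-4 - Z) (q(Z, g) = (-4 - Z)*g = g*(-4 - Z))
T(L) = (-41 - L*(4 + L))*(L**2 + (-103 + L)/(-97 + L)) (T(L) = (-L*(4 + L) - 41)*((L - 103)/(L - 97) + L**2) = (-41 - L*(4 + L))*((-103 + L)/(-97 + L) + L**2) = (-41 - L*(4 + L))*(L**2 + (-103 + L)/(-97 + L)))
1/(19408 + T(118)) = 1/(19408 + (4223 - 1*118**5 + 93*118**4 + 346*118**3 + 371*118 + 4076*118**2)/(-97 + 118)) = 1/(19408 + (4223 - 1*22877577568 + 93*193877776 + 346*1643032 + 43778 + 4076*13924)/21) = 1/(19408 + (4223 - 22877577568 + 18030633168 + 568489072 + 43778 + 56754224)/21) = 1/(19408 + (1/21)*(-4221653103)) = 1/(19408 - 1407217701/7) = 1/(-1407081845/7) = -7/1407081845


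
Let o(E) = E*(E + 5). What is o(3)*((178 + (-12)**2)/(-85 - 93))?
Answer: -3864/89 ≈ -43.416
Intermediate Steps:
o(E) = E*(5 + E)
o(3)*((178 + (-12)**2)/(-85 - 93)) = (3*(5 + 3))*((178 + (-12)**2)/(-85 - 93)) = (3*8)*((178 + 144)/(-178)) = 24*(322*(-1/178)) = 24*(-161/89) = -3864/89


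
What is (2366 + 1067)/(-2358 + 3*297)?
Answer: -3433/1467 ≈ -2.3401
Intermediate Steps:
(2366 + 1067)/(-2358 + 3*297) = 3433/(-2358 + 891) = 3433/(-1467) = 3433*(-1/1467) = -3433/1467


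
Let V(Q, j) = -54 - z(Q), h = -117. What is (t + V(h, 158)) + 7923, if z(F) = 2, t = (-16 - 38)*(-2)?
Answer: 7975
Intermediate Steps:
t = 108 (t = -54*(-2) = 108)
V(Q, j) = -56 (V(Q, j) = -54 - 1*2 = -54 - 2 = -56)
(t + V(h, 158)) + 7923 = (108 - 56) + 7923 = 52 + 7923 = 7975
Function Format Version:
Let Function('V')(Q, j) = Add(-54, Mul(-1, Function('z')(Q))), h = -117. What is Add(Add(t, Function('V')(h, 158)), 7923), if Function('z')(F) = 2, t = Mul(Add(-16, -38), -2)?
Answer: 7975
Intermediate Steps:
t = 108 (t = Mul(-54, -2) = 108)
Function('V')(Q, j) = -56 (Function('V')(Q, j) = Add(-54, Mul(-1, 2)) = Add(-54, -2) = -56)
Add(Add(t, Function('V')(h, 158)), 7923) = Add(Add(108, -56), 7923) = Add(52, 7923) = 7975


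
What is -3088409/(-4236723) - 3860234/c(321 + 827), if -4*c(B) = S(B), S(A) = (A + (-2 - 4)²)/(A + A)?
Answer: 4693811117974367/156758751 ≈ 2.9943e+7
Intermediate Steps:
S(A) = (36 + A)/(2*A) (S(A) = (A + (-6)²)/((2*A)) = (A + 36)*(1/(2*A)) = (36 + A)*(1/(2*A)) = (36 + A)/(2*A))
c(B) = -(36 + B)/(8*B)
-3088409/(-4236723) - 3860234/c(321 + 827) = -3088409/(-4236723) - 3860234*8*(321 + 827)/(-36 - (321 + 827)) = -3088409*(-1/4236723) - 3860234*9184/(-36 - 1*1148) = 3088409/4236723 - 3860234*9184/(-36 - 1148) = 3088409/4236723 - 3860234/((⅛)*(1/1148)*(-1184)) = 3088409/4236723 - 3860234/(-37/287) = 3088409/4236723 - 3860234*(-287/37) = 3088409/4236723 + 1107887158/37 = 4693811117974367/156758751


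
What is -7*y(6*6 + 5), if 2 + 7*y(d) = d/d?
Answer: 1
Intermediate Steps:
y(d) = -⅐ (y(d) = -2/7 + (d/d)/7 = -2/7 + (⅐)*1 = -2/7 + ⅐ = -⅐)
-7*y(6*6 + 5) = -7*(-⅐) = 1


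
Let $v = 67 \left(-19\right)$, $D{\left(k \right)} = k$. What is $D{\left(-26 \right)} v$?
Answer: $33098$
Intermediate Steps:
$v = -1273$
$D{\left(-26 \right)} v = \left(-26\right) \left(-1273\right) = 33098$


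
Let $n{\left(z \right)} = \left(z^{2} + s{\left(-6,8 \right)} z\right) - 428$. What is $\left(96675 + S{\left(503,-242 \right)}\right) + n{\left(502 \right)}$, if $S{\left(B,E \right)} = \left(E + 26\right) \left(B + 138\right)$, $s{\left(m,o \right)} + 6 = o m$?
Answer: $182687$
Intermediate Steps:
$s{\left(m,o \right)} = -6 + m o$ ($s{\left(m,o \right)} = -6 + o m = -6 + m o$)
$S{\left(B,E \right)} = \left(26 + E\right) \left(138 + B\right)$
$n{\left(z \right)} = -428 + z^{2} - 54 z$ ($n{\left(z \right)} = \left(z^{2} + \left(-6 - 48\right) z\right) - 428 = \left(z^{2} - 54 z\right) - 428 = -428 + z^{2} - 54 z$)
$\left(96675 + S{\left(503,-242 \right)}\right) + n{\left(502 \right)} = \left(96675 + \left(3588 + 26 \cdot 503 + 138 \left(-242\right) + 503 \left(-242\right)\right)\right) - \left(27536 - 252004\right) = \left(96675 + \left(3588 + 13078 - 33396 - 121726\right)\right) - -224468 = \left(96675 - 138456\right) + 224468 = -41781 + 224468 = 182687$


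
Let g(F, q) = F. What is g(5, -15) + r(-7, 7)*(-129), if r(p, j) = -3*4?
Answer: 1553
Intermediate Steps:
r(p, j) = -12
g(5, -15) + r(-7, 7)*(-129) = 5 - 12*(-129) = 5 + 1548 = 1553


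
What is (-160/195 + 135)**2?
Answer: 27384289/1521 ≈ 18004.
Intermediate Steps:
(-160/195 + 135)**2 = (-160*1/195 + 135)**2 = (-32/39 + 135)**2 = (5233/39)**2 = 27384289/1521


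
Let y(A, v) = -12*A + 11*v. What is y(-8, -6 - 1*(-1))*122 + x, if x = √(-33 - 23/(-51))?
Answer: 5002 + 2*I*√21165/51 ≈ 5002.0 + 5.7052*I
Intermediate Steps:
x = 2*I*√21165/51 (x = √(-33 - 23*(-1/51)) = √(-33 + 23/51) = √(-1660/51) = 2*I*√21165/51 ≈ 5.7052*I)
y(-8, -6 - 1*(-1))*122 + x = (-12*(-8) + 11*(-6 - 1*(-1)))*122 + 2*I*√21165/51 = (96 + 11*(-6 + 1))*122 + 2*I*√21165/51 = (96 + 11*(-5))*122 + 2*I*√21165/51 = (96 - 55)*122 + 2*I*√21165/51 = 41*122 + 2*I*√21165/51 = 5002 + 2*I*√21165/51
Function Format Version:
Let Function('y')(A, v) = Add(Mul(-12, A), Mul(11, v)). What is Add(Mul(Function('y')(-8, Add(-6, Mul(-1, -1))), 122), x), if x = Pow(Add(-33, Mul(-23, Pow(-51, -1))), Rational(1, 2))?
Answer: Add(5002, Mul(Rational(2, 51), I, Pow(21165, Rational(1, 2)))) ≈ Add(5002.0, Mul(5.7052, I))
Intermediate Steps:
x = Mul(Rational(2, 51), I, Pow(21165, Rational(1, 2))) (x = Pow(Add(-33, Mul(-23, Rational(-1, 51))), Rational(1, 2)) = Pow(Add(-33, Rational(23, 51)), Rational(1, 2)) = Pow(Rational(-1660, 51), Rational(1, 2)) = Mul(Rational(2, 51), I, Pow(21165, Rational(1, 2))) ≈ Mul(5.7052, I))
Add(Mul(Function('y')(-8, Add(-6, Mul(-1, -1))), 122), x) = Add(Mul(Add(Mul(-12, -8), Mul(11, Add(-6, Mul(-1, -1)))), 122), Mul(Rational(2, 51), I, Pow(21165, Rational(1, 2)))) = Add(Mul(Add(96, Mul(11, Add(-6, 1))), 122), Mul(Rational(2, 51), I, Pow(21165, Rational(1, 2)))) = Add(Mul(Add(96, Mul(11, -5)), 122), Mul(Rational(2, 51), I, Pow(21165, Rational(1, 2)))) = Add(Mul(Add(96, -55), 122), Mul(Rational(2, 51), I, Pow(21165, Rational(1, 2)))) = Add(Mul(41, 122), Mul(Rational(2, 51), I, Pow(21165, Rational(1, 2)))) = Add(5002, Mul(Rational(2, 51), I, Pow(21165, Rational(1, 2))))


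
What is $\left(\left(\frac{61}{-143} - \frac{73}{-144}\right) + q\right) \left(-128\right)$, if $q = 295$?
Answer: $- \frac{48610360}{1287} \approx -37770.0$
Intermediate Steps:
$\left(\left(\frac{61}{-143} - \frac{73}{-144}\right) + q\right) \left(-128\right) = \left(\left(\frac{61}{-143} - \frac{73}{-144}\right) + 295\right) \left(-128\right) = \left(\left(61 \left(- \frac{1}{143}\right) - - \frac{73}{144}\right) + 295\right) \left(-128\right) = \left(\left(- \frac{61}{143} + \frac{73}{144}\right) + 295\right) \left(-128\right) = \left(\frac{1655}{20592} + 295\right) \left(-128\right) = \frac{6076295}{20592} \left(-128\right) = - \frac{48610360}{1287}$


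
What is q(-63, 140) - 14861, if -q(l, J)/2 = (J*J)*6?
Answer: -250061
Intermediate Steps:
q(l, J) = -12*J² (q(l, J) = -2*J*J*6 = -2*J²*6 = -12*J²)
q(-63, 140) - 14861 = -12*140² - 14861 = -12*19600 - 14861 = -235200 - 14861 = -250061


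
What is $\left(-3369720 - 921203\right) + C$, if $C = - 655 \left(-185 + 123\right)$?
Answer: $-4250313$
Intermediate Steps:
$C = 40610$ ($C = \left(-655\right) \left(-62\right) = 40610$)
$\left(-3369720 - 921203\right) + C = \left(-3369720 - 921203\right) + 40610 = -4290923 + 40610 = -4250313$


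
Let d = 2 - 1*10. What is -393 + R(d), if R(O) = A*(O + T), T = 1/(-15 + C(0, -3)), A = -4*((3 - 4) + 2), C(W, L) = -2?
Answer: -6133/17 ≈ -360.76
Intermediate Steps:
d = -8 (d = 2 - 10 = -8)
A = -4 (A = -4*(-1 + 2) = -4*1 = -4)
T = -1/17 (T = 1/(-15 - 2) = 1/(-17) = -1/17 ≈ -0.058824)
R(O) = 4/17 - 4*O (R(O) = -4*(O - 1/17) = -4*(-1/17 + O) = 4/17 - 4*O)
-393 + R(d) = -393 + (4/17 - 4*(-8)) = -393 + (4/17 + 32) = -393 + 548/17 = -6133/17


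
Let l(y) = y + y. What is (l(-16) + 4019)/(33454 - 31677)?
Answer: 3987/1777 ≈ 2.2437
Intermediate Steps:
l(y) = 2*y
(l(-16) + 4019)/(33454 - 31677) = (2*(-16) + 4019)/(33454 - 31677) = (-32 + 4019)/1777 = 3987*(1/1777) = 3987/1777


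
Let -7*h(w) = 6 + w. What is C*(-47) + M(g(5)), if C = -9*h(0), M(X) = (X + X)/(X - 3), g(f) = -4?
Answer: -2530/7 ≈ -361.43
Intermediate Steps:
h(w) = -6/7 - w/7 (h(w) = -(6 + w)/7 = -6/7 - w/7)
M(X) = 2*X/(-3 + X) (M(X) = (2*X)/(-3 + X) = 2*X/(-3 + X))
C = 54/7 (C = -9*(-6/7 - ⅐*0) = -9*(-6/7 + 0) = -9*(-6/7) = 54/7 ≈ 7.7143)
C*(-47) + M(g(5)) = (54/7)*(-47) + 2*(-4)/(-3 - 4) = -2538/7 + 2*(-4)/(-7) = -2538/7 + 2*(-4)*(-⅐) = -2538/7 + 8/7 = -2530/7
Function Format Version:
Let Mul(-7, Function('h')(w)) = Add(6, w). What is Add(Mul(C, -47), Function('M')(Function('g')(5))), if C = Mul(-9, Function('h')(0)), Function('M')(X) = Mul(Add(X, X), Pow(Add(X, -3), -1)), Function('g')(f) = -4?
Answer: Rational(-2530, 7) ≈ -361.43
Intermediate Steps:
Function('h')(w) = Add(Rational(-6, 7), Mul(Rational(-1, 7), w)) (Function('h')(w) = Mul(Rational(-1, 7), Add(6, w)) = Add(Rational(-6, 7), Mul(Rational(-1, 7), w)))
Function('M')(X) = Mul(2, X, Pow(Add(-3, X), -1)) (Function('M')(X) = Mul(Mul(2, X), Pow(Add(-3, X), -1)) = Mul(2, X, Pow(Add(-3, X), -1)))
C = Rational(54, 7) (C = Mul(-9, Add(Rational(-6, 7), Mul(Rational(-1, 7), 0))) = Mul(-9, Add(Rational(-6, 7), 0)) = Mul(-9, Rational(-6, 7)) = Rational(54, 7) ≈ 7.7143)
Add(Mul(C, -47), Function('M')(Function('g')(5))) = Add(Mul(Rational(54, 7), -47), Mul(2, -4, Pow(Add(-3, -4), -1))) = Add(Rational(-2538, 7), Mul(2, -4, Pow(-7, -1))) = Add(Rational(-2538, 7), Mul(2, -4, Rational(-1, 7))) = Add(Rational(-2538, 7), Rational(8, 7)) = Rational(-2530, 7)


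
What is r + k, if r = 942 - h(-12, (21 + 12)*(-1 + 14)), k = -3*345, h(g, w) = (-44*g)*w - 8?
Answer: -226597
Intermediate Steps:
h(g, w) = -8 - 44*g*w (h(g, w) = -44*g*w - 8 = -8 - 44*g*w)
k = -1035
r = -225562 (r = 942 - (-8 - 44*(-12)*(21 + 12)*(-1 + 14)) = 942 - (-8 - 44*(-12)*33*13) = 942 - (-8 - 44*(-12)*429) = 942 - (-8 + 226512) = 942 - 1*226504 = 942 - 226504 = -225562)
r + k = -225562 - 1035 = -226597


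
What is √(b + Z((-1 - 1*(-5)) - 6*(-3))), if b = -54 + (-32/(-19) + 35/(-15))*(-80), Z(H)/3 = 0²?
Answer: I*√6726/57 ≈ 1.4388*I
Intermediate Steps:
Z(H) = 0 (Z(H) = 3*0² = 3*0 = 0)
b = -118/57 (b = -54 + (-32*(-1/19) + 35*(-1/15))*(-80) = -54 + (32/19 - 7/3)*(-80) = -54 - 37/57*(-80) = -54 + 2960/57 = -118/57 ≈ -2.0702)
√(b + Z((-1 - 1*(-5)) - 6*(-3))) = √(-118/57 + 0) = √(-118/57) = I*√6726/57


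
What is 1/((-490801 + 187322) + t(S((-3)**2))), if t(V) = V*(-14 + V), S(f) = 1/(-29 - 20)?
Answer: -2401/728652392 ≈ -3.2951e-6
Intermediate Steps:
S(f) = -1/49 (S(f) = 1/(-49) = -1/49)
1/((-490801 + 187322) + t(S((-3)**2))) = 1/((-490801 + 187322) - (-14 - 1/49)/49) = 1/(-303479 - 1/49*(-687/49)) = 1/(-303479 + 687/2401) = 1/(-728652392/2401) = -2401/728652392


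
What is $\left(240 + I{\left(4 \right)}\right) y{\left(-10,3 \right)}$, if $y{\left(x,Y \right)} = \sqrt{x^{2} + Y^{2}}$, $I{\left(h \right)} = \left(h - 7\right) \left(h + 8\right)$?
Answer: $204 \sqrt{109} \approx 2129.8$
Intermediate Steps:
$I{\left(h \right)} = \left(-7 + h\right) \left(8 + h\right)$
$y{\left(x,Y \right)} = \sqrt{Y^{2} + x^{2}}$
$\left(240 + I{\left(4 \right)}\right) y{\left(-10,3 \right)} = \left(240 + \left(-56 + 4 + 4^{2}\right)\right) \sqrt{3^{2} + \left(-10\right)^{2}} = \left(240 + \left(-56 + 4 + 16\right)\right) \sqrt{9 + 100} = \left(240 - 36\right) \sqrt{109} = 204 \sqrt{109}$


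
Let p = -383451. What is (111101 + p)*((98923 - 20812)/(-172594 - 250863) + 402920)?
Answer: -46468143567203150/423457 ≈ -1.0974e+11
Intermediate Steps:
(111101 + p)*((98923 - 20812)/(-172594 - 250863) + 402920) = (111101 - 383451)*((98923 - 20812)/(-172594 - 250863) + 402920) = -272350*(78111/(-423457) + 402920) = -272350*(78111*(-1/423457) + 402920) = -272350*(-78111/423457 + 402920) = -272350*170619216329/423457 = -46468143567203150/423457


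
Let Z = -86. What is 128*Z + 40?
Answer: -10968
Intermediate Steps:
128*Z + 40 = 128*(-86) + 40 = -11008 + 40 = -10968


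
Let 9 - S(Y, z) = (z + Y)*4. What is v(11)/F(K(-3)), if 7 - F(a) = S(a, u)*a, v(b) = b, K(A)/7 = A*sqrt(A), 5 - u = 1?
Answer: 11*I/(7*(-755*I + 21*sqrt(3))) ≈ -0.0020765 + 0.00010004*I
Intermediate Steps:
u = 4 (u = 5 - 1*1 = 5 - 1 = 4)
K(A) = 7*A**(3/2) (K(A) = 7*(A*sqrt(A)) = 7*A**(3/2))
S(Y, z) = 9 - 4*Y - 4*z (S(Y, z) = 9 - (z + Y)*4 = 9 - (Y + z)*4 = 9 - (4*Y + 4*z) = 9 + (-4*Y - 4*z) = 9 - 4*Y - 4*z)
F(a) = 7 - a*(-7 - 4*a) (F(a) = 7 - (9 - 4*a - 4*4)*a = 7 - (9 - 4*a - 16)*a = 7 - (-7 - 4*a)*a = 7 - a*(-7 - 4*a))
v(11)/F(K(-3)) = 11/(7 + (7*(-3)**(3/2))*(7 + 4*(7*(-3)**(3/2)))) = 11/(7 + (7*(-3*I*sqrt(3)))*(7 + 4*(7*(-3*I*sqrt(3))))) = 11/(7 + (-21*I*sqrt(3))*(7 + 4*(-21*I*sqrt(3)))) = 11/(7 + (-21*I*sqrt(3))*(7 - 84*I*sqrt(3))) = 11/(7 - 21*I*sqrt(3)*(7 - 84*I*sqrt(3)))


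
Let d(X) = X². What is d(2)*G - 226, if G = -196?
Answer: -1010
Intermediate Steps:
d(2)*G - 226 = 2²*(-196) - 226 = 4*(-196) - 226 = -784 - 226 = -1010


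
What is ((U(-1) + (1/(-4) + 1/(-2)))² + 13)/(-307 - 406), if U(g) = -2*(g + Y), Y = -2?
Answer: -649/11408 ≈ -0.056890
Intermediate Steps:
U(g) = 4 - 2*g (U(g) = -2*(g - 2) = -2*(-2 + g) = 4 - 2*g)
((U(-1) + (1/(-4) + 1/(-2)))² + 13)/(-307 - 406) = (((4 - 2*(-1)) + (1/(-4) + 1/(-2)))² + 13)/(-307 - 406) = (((4 + 2) + (1*(-¼) + 1*(-½)))² + 13)/(-713) = ((6 + (-¼ - ½))² + 13)*(-1/713) = ((6 - ¾)² + 13)*(-1/713) = ((21/4)² + 13)*(-1/713) = (441/16 + 13)*(-1/713) = (649/16)*(-1/713) = -649/11408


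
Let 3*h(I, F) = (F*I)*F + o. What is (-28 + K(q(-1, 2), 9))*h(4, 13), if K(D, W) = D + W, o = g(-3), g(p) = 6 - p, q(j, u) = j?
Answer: -13700/3 ≈ -4566.7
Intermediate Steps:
o = 9 (o = 6 - 1*(-3) = 6 + 3 = 9)
h(I, F) = 3 + I*F**2/3 (h(I, F) = ((F*I)*F + 9)/3 = (I*F**2 + 9)/3 = (9 + I*F**2)/3 = 3 + I*F**2/3)
(-28 + K(q(-1, 2), 9))*h(4, 13) = (-28 + (-1 + 9))*(3 + (1/3)*4*13**2) = (-28 + 8)*(3 + (1/3)*4*169) = -20*(3 + 676/3) = -20*685/3 = -13700/3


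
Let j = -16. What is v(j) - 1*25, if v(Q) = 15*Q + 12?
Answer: -253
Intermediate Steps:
v(Q) = 12 + 15*Q
v(j) - 1*25 = (12 + 15*(-16)) - 1*25 = (12 - 240) - 25 = -228 - 25 = -253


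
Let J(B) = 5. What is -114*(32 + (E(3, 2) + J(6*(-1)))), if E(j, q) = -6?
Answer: -3534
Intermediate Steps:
-114*(32 + (E(3, 2) + J(6*(-1)))) = -114*(32 + (-6 + 5)) = -114*(32 - 1) = -114*31 = -3534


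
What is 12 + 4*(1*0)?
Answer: 12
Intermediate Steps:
12 + 4*(1*0) = 12 + 4*0 = 12 + 0 = 12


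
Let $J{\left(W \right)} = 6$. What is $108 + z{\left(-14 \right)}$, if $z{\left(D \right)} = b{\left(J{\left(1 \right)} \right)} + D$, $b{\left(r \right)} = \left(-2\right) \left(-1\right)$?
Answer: $96$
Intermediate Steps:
$b{\left(r \right)} = 2$
$z{\left(D \right)} = 2 + D$
$108 + z{\left(-14 \right)} = 108 + \left(2 - 14\right) = 108 - 12 = 96$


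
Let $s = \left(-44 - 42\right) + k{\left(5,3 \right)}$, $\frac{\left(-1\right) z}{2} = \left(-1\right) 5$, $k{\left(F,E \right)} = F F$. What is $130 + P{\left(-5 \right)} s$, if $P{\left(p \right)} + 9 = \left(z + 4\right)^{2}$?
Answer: $-11277$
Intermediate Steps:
$k{\left(F,E \right)} = F^{2}$
$z = 10$ ($z = - 2 \left(\left(-1\right) 5\right) = \left(-2\right) \left(-5\right) = 10$)
$P{\left(p \right)} = 187$ ($P{\left(p \right)} = -9 + \left(10 + 4\right)^{2} = -9 + 14^{2} = -9 + 196 = 187$)
$s = -61$ ($s = \left(-44 - 42\right) + 5^{2} = -86 + 25 = -61$)
$130 + P{\left(-5 \right)} s = 130 + 187 \left(-61\right) = 130 - 11407 = -11277$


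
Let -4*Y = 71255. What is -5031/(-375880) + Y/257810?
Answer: -67484878/1211320285 ≈ -0.055712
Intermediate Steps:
Y = -71255/4 (Y = -¼*71255 = -71255/4 ≈ -17814.)
-5031/(-375880) + Y/257810 = -5031/(-375880) - 71255/4/257810 = -5031*(-1/375880) - 71255/4*1/257810 = 5031/375880 - 14251/206248 = -67484878/1211320285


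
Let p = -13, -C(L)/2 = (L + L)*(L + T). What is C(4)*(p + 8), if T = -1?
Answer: 240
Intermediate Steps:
C(L) = -4*L*(-1 + L) (C(L) = -2*(L + L)*(L - 1) = -2*2*L*(-1 + L) = -4*L*(-1 + L))
C(4)*(p + 8) = (4*4*(1 - 1*4))*(-13 + 8) = (4*4*(1 - 4))*(-5) = (4*4*(-3))*(-5) = -48*(-5) = 240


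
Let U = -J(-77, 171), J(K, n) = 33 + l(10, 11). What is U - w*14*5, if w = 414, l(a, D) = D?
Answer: -29024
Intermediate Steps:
J(K, n) = 44 (J(K, n) = 33 + 11 = 44)
U = -44 (U = -1*44 = -44)
U - w*14*5 = -44 - 414*14*5 = -44 - 414*70 = -44 - 1*28980 = -44 - 28980 = -29024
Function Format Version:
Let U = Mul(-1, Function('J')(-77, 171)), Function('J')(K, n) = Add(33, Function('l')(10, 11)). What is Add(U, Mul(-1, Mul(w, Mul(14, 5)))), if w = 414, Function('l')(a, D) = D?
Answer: -29024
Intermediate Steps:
Function('J')(K, n) = 44 (Function('J')(K, n) = Add(33, 11) = 44)
U = -44 (U = Mul(-1, 44) = -44)
Add(U, Mul(-1, Mul(w, Mul(14, 5)))) = Add(-44, Mul(-1, Mul(414, Mul(14, 5)))) = Add(-44, Mul(-1, Mul(414, 70))) = Add(-44, Mul(-1, 28980)) = Add(-44, -28980) = -29024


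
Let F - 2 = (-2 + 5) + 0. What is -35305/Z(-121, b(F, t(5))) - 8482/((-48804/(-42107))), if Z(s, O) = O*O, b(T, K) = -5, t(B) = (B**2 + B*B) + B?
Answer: -1065181457/122010 ≈ -8730.3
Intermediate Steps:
t(B) = B + 2*B**2 (t(B) = (B**2 + B**2) + B = 2*B**2 + B = B + 2*B**2)
F = 5 (F = 2 + ((-2 + 5) + 0) = 2 + (3 + 0) = 2 + 3 = 5)
Z(s, O) = O**2
-35305/Z(-121, b(F, t(5))) - 8482/((-48804/(-42107))) = -35305/((-5)**2) - 8482/((-48804/(-42107))) = -35305/25 - 8482/((-48804*(-1/42107))) = -35305*1/25 - 8482/48804/42107 = -7061/5 - 8482*42107/48804 = -7061/5 - 178575787/24402 = -1065181457/122010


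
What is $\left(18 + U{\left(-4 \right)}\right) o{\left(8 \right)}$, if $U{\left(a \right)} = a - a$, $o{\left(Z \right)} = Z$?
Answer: $144$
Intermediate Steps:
$U{\left(a \right)} = 0$
$\left(18 + U{\left(-4 \right)}\right) o{\left(8 \right)} = \left(18 + 0\right) 8 = 18 \cdot 8 = 144$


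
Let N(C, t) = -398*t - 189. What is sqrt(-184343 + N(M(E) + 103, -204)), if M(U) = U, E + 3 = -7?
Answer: 2*I*sqrt(25835) ≈ 321.47*I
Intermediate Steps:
E = -10 (E = -3 - 7 = -10)
N(C, t) = -189 - 398*t
sqrt(-184343 + N(M(E) + 103, -204)) = sqrt(-184343 + (-189 - 398*(-204))) = sqrt(-184343 + (-189 + 81192)) = sqrt(-184343 + 81003) = sqrt(-103340) = 2*I*sqrt(25835)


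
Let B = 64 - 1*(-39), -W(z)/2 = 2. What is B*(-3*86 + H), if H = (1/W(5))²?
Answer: -425081/16 ≈ -26568.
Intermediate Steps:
W(z) = -4 (W(z) = -2*2 = -4)
B = 103 (B = 64 + 39 = 103)
H = 1/16 (H = (1/(-4))² = (-¼)² = 1/16 ≈ 0.062500)
B*(-3*86 + H) = 103*(-3*86 + 1/16) = 103*(-258 + 1/16) = 103*(-4127/16) = -425081/16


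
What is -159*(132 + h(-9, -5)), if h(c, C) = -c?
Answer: -22419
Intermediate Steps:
-159*(132 + h(-9, -5)) = -159*(132 - 1*(-9)) = -159*(132 + 9) = -159*141 = -1*22419 = -22419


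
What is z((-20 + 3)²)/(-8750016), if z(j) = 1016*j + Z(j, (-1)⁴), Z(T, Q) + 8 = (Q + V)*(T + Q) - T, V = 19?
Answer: -99709/2916672 ≈ -0.034186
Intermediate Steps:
Z(T, Q) = -8 - T + (19 + Q)*(Q + T) (Z(T, Q) = -8 + ((Q + 19)*(T + Q) - T) = -8 + ((19 + Q)*(Q + T) - T) = -8 + (-T + (19 + Q)*(Q + T)) = -8 - T + (19 + Q)*(Q + T))
z(j) = 12 + 1035*j (z(j) = 1016*j + (-8 + ((-1)⁴)² + 18*j + 19*(-1)⁴ + (-1)⁴*j) = 1016*j + (-8 + 1² + 18*j + 19*1 + 1*j) = 1016*j + (-8 + 1 + 18*j + 19 + j) = 1016*j + (12 + 19*j) = 12 + 1035*j)
z((-20 + 3)²)/(-8750016) = (12 + 1035*(-20 + 3)²)/(-8750016) = (12 + 1035*(-17)²)*(-1/8750016) = (12 + 1035*289)*(-1/8750016) = (12 + 299115)*(-1/8750016) = 299127*(-1/8750016) = -99709/2916672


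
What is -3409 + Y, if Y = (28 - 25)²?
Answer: -3400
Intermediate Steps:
Y = 9 (Y = 3² = 9)
-3409 + Y = -3409 + 9 = -3400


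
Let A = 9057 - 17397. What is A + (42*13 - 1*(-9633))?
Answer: 1839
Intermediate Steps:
A = -8340
A + (42*13 - 1*(-9633)) = -8340 + (42*13 - 1*(-9633)) = -8340 + (546 + 9633) = -8340 + 10179 = 1839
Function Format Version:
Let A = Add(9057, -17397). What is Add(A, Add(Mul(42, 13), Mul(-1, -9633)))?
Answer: 1839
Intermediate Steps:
A = -8340
Add(A, Add(Mul(42, 13), Mul(-1, -9633))) = Add(-8340, Add(Mul(42, 13), Mul(-1, -9633))) = Add(-8340, Add(546, 9633)) = Add(-8340, 10179) = 1839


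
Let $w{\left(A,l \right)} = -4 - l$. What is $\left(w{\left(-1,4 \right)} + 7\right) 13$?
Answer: $-13$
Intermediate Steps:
$\left(w{\left(-1,4 \right)} + 7\right) 13 = \left(\left(-4 - 4\right) + 7\right) 13 = \left(-8 + 7\right) 13 = \left(-1\right) 13 = -13$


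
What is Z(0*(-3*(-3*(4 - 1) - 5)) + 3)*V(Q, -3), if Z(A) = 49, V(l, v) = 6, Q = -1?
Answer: 294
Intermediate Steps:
Z(0*(-3*(-3*(4 - 1) - 5)) + 3)*V(Q, -3) = 49*6 = 294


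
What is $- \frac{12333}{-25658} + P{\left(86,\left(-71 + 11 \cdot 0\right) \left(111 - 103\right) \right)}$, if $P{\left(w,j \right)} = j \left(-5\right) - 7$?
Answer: $\frac{72701447}{25658} \approx 2833.5$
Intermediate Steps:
$P{\left(w,j \right)} = -7 - 5 j$ ($P{\left(w,j \right)} = - 5 j - 7 = -7 - 5 j$)
$- \frac{12333}{-25658} + P{\left(86,\left(-71 + 11 \cdot 0\right) \left(111 - 103\right) \right)} = - \frac{12333}{-25658} - \left(7 + 5 \left(-71 + 11 \cdot 0\right) \left(111 - 103\right)\right) = \left(-12333\right) \left(- \frac{1}{25658}\right) - \left(7 + 5 \left(-71 + 0\right) 8\right) = \frac{12333}{25658} - \left(7 + 5 \left(\left(-71\right) 8\right)\right) = \frac{12333}{25658} - -2833 = \frac{12333}{25658} + \left(-7 + 2840\right) = \frac{12333}{25658} + 2833 = \frac{72701447}{25658}$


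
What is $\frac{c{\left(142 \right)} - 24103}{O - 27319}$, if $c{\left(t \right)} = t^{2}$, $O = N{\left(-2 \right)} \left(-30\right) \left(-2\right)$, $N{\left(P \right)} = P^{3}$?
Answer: $\frac{3939}{27799} \approx 0.1417$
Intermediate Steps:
$O = -480$ ($O = \left(-2\right)^{3} \left(-30\right) \left(-2\right) = \left(-8\right) \left(-30\right) \left(-2\right) = 240 \left(-2\right) = -480$)
$\frac{c{\left(142 \right)} - 24103}{O - 27319} = \frac{142^{2} - 24103}{-480 - 27319} = \frac{20164 - 24103}{-27799} = \left(-3939\right) \left(- \frac{1}{27799}\right) = \frac{3939}{27799}$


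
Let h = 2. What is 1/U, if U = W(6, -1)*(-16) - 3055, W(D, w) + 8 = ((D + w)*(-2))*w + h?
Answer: -1/3119 ≈ -0.00032062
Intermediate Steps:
W(D, w) = -6 + w*(-2*D - 2*w) (W(D, w) = -8 + (((D + w)*(-2))*w + 2) = -8 + ((-2*D - 2*w)*w + 2) = -8 + (w*(-2*D - 2*w) + 2) = -8 + (2 + w*(-2*D - 2*w)) = -6 + w*(-2*D - 2*w))
U = -3119 (U = (-6 - 2*(-1)² - 2*6*(-1))*(-16) - 3055 = (-6 - 2*1 + 12)*(-16) - 3055 = (-6 - 2 + 12)*(-16) - 3055 = 4*(-16) - 3055 = -64 - 3055 = -3119)
1/U = 1/(-3119) = -1/3119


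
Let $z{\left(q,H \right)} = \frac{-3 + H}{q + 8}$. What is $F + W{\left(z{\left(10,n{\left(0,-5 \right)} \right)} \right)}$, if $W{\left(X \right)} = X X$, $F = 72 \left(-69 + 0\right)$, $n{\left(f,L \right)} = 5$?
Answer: $- \frac{402407}{81} \approx -4968.0$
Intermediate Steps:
$z{\left(q,H \right)} = \frac{-3 + H}{8 + q}$
$F = -4968$ ($F = 72 \left(-69\right) = -4968$)
$W{\left(X \right)} = X^{2}$
$F + W{\left(z{\left(10,n{\left(0,-5 \right)} \right)} \right)} = -4968 + \left(\frac{-3 + 5}{8 + 10}\right)^{2} = -4968 + \left(\frac{1}{18} \cdot 2\right)^{2} = -4968 + \left(\frac{1}{9}\right)^{2} = -4968 + \frac{1}{81} = - \frac{402407}{81}$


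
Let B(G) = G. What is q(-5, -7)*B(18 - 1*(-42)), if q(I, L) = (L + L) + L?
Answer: -1260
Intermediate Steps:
q(I, L) = 3*L (q(I, L) = 2*L + L = 3*L)
q(-5, -7)*B(18 - 1*(-42)) = (3*(-7))*(18 - 1*(-42)) = -21*(18 + 42) = -21*60 = -1260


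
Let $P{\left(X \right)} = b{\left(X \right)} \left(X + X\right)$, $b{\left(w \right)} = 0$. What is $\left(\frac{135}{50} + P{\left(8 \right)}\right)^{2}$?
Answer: $\frac{729}{100} \approx 7.29$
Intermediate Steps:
$P{\left(X \right)} = 0$ ($P{\left(X \right)} = 0 \left(X + X\right) = 0 \cdot 2 X = 0$)
$\left(\frac{135}{50} + P{\left(8 \right)}\right)^{2} = \left(\frac{135}{50} + 0\right)^{2} = \left(135 \cdot \frac{1}{50} + 0\right)^{2} = \left(\frac{27}{10} + 0\right)^{2} = \left(\frac{27}{10}\right)^{2} = \frac{729}{100}$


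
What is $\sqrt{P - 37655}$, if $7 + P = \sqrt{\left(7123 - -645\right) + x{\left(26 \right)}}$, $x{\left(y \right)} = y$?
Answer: $\sqrt{-37662 + 3 \sqrt{866}} \approx 193.84 i$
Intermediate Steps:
$P = -7 + 3 \sqrt{866}$ ($P = -7 + \sqrt{\left(7123 - -645\right) + 26} = -7 + \sqrt{\left(7123 + 645\right) + 26} = -7 + \sqrt{7768 + 26} = -7 + \sqrt{7794} = -7 + 3 \sqrt{866} \approx 81.284$)
$\sqrt{P - 37655} = \sqrt{\left(-7 + 3 \sqrt{866}\right) - 37655} = \sqrt{-37662 + 3 \sqrt{866}}$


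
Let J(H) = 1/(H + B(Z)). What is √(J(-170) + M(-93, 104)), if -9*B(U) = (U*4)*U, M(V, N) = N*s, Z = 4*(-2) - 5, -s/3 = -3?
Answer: 3*√506107138/2206 ≈ 30.594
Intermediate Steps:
s = 9 (s = -3*(-3) = 9)
Z = -13 (Z = -8 - 5 = -13)
M(V, N) = 9*N (M(V, N) = N*9 = 9*N)
B(U) = -4*U²/9 (B(U) = -U*4*U/9 = -4*U*U/9 = -4*U²/9)
J(H) = 1/(-676/9 + H) (J(H) = 1/(H - 4/9*(-13)²) = 1/(H - 4/9*169) = 1/(H - 676/9) = 1/(-676/9 + H))
√(J(-170) + M(-93, 104)) = √(9/(-676 + 9*(-170)) + 9*104) = √(9/(-676 - 1530) + 936) = √(9/(-2206) + 936) = √(9*(-1/2206) + 936) = √(-9/2206 + 936) = √(2064807/2206) = 3*√506107138/2206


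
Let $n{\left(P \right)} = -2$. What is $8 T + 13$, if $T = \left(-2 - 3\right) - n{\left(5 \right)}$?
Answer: $-11$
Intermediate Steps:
$T = -3$ ($T = \left(-2 - 3\right) - -2 = -5 + 2 = -3$)
$8 T + 13 = 8 \left(-3\right) + 13 = -24 + 13 = -11$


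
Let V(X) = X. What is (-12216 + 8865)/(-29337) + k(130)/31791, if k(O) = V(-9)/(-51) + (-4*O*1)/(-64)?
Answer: 4840474883/42280249704 ≈ 0.11449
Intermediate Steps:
k(O) = 3/17 + O/16 (k(O) = -9/(-51) + (-4*O*1)/(-64) = -9*(-1/51) - 4*O*(-1/64) = 3/17 + O/16)
(-12216 + 8865)/(-29337) + k(130)/31791 = (-12216 + 8865)/(-29337) + (3/17 + (1/16)*130)/31791 = -3351*(-1/29337) + (3/17 + 65/8)*(1/31791) = 1117/9779 + (1129/136)*(1/31791) = 1117/9779 + 1129/4323576 = 4840474883/42280249704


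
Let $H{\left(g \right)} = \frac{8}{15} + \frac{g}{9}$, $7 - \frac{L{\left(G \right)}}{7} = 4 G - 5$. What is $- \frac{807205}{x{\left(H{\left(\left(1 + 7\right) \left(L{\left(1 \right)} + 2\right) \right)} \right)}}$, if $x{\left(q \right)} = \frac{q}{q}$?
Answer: $-807205$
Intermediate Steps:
$L{\left(G \right)} = 84 - 28 G$ ($L{\left(G \right)} = 49 - 7 \left(4 G - 5\right) = 49 - 7 \left(-5 + 4 G\right) = 49 - \left(-35 + 28 G\right) = 84 - 28 G$)
$H{\left(g \right)} = \frac{8}{15} + \frac{g}{9}$ ($H{\left(g \right)} = 8 \cdot \frac{1}{15} + g \frac{1}{9} = \frac{8}{15} + \frac{g}{9}$)
$x{\left(q \right)} = 1$
$- \frac{807205}{x{\left(H{\left(\left(1 + 7\right) \left(L{\left(1 \right)} + 2\right) \right)} \right)}} = - \frac{807205}{1} = \left(-807205\right) 1 = -807205$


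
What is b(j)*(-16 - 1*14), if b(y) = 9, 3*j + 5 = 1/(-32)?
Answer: -270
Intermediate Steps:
j = -161/96 (j = -5/3 + (1/3)/(-32) = -5/3 + (1/3)*(-1/32) = -5/3 - 1/96 = -161/96 ≈ -1.6771)
b(j)*(-16 - 1*14) = 9*(-16 - 1*14) = 9*(-16 - 14) = 9*(-30) = -270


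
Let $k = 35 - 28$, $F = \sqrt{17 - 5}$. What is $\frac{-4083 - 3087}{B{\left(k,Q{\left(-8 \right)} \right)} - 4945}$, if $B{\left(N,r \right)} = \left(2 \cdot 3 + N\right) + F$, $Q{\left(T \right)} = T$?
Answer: $\frac{2946870}{2027051} + \frac{1195 \sqrt{3}}{2027051} \approx 1.4548$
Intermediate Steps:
$F = 2 \sqrt{3}$ ($F = \sqrt{12} = 2 \sqrt{3} \approx 3.4641$)
$k = 7$
$B{\left(N,r \right)} = 6 + N + 2 \sqrt{3}$ ($B{\left(N,r \right)} = \left(2 \cdot 3 + N\right) + 2 \sqrt{3} = \left(6 + N\right) + 2 \sqrt{3} = 6 + N + 2 \sqrt{3}$)
$\frac{-4083 - 3087}{B{\left(k,Q{\left(-8 \right)} \right)} - 4945} = \frac{-4083 - 3087}{\left(6 + 7 + 2 \sqrt{3}\right) - 4945} = - \frac{7170}{\left(13 + 2 \sqrt{3}\right) - 4945} = - \frac{7170}{-4932 + 2 \sqrt{3}}$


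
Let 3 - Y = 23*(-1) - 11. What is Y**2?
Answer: 1369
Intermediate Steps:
Y = 37 (Y = 3 - (23*(-1) - 11) = 3 - (-23 - 11) = 3 - 1*(-34) = 3 + 34 = 37)
Y**2 = 37**2 = 1369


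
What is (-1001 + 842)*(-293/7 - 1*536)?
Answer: 643155/7 ≈ 91879.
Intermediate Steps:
(-1001 + 842)*(-293/7 - 1*536) = -159*(-293*⅐ - 536) = -159*(-293/7 - 536) = -159*(-4045/7) = 643155/7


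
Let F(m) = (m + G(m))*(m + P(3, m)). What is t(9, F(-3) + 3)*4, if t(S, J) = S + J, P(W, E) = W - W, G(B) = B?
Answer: 120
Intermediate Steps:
P(W, E) = 0
F(m) = 2*m² (F(m) = (m + m)*(m + 0) = (2*m)*m = 2*m²)
t(S, J) = J + S
t(9, F(-3) + 3)*4 = ((2*(-3)² + 3) + 9)*4 = ((2*9 + 3) + 9)*4 = ((18 + 3) + 9)*4 = (21 + 9)*4 = 30*4 = 120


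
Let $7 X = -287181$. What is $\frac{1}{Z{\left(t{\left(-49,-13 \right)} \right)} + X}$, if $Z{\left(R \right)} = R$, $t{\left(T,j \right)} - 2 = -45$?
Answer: $- \frac{7}{287482} \approx -2.4349 \cdot 10^{-5}$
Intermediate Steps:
$X = - \frac{287181}{7}$ ($X = \frac{1}{7} \left(-287181\right) = - \frac{287181}{7} \approx -41026.0$)
$t{\left(T,j \right)} = -43$ ($t{\left(T,j \right)} = 2 - 45 = -43$)
$\frac{1}{Z{\left(t{\left(-49,-13 \right)} \right)} + X} = \frac{1}{-43 - \frac{287181}{7}} = \frac{1}{- \frac{287482}{7}} = - \frac{7}{287482}$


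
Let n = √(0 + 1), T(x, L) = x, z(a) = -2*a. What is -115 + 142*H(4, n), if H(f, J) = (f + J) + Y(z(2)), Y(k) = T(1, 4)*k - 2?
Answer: -257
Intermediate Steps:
n = 1 (n = √1 = 1)
Y(k) = -2 + k (Y(k) = 1*k - 2 = k - 2 = -2 + k)
H(f, J) = -6 + J + f (H(f, J) = (f + J) + (-2 - 2*2) = (J + f) + (-2 - 4) = (J + f) - 6 = -6 + J + f)
-115 + 142*H(4, n) = -115 + 142*(-6 + 1 + 4) = -115 + 142*(-1) = -115 - 142 = -257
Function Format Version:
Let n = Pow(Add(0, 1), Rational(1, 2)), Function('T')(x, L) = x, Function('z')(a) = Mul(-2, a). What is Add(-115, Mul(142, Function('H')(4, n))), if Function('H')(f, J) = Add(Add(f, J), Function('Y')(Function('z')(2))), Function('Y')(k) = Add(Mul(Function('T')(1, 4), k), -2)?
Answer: -257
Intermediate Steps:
n = 1 (n = Pow(1, Rational(1, 2)) = 1)
Function('Y')(k) = Add(-2, k) (Function('Y')(k) = Add(Mul(1, k), -2) = Add(k, -2) = Add(-2, k))
Function('H')(f, J) = Add(-6, J, f) (Function('H')(f, J) = Add(Add(f, J), Add(-2, Mul(-2, 2))) = Add(Add(J, f), Add(-2, -4)) = Add(Add(J, f), -6) = Add(-6, J, f))
Add(-115, Mul(142, Function('H')(4, n))) = Add(-115, Mul(142, Add(-6, 1, 4))) = Add(-115, Mul(142, -1)) = Add(-115, -142) = -257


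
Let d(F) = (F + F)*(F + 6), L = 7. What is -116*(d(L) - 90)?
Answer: -10672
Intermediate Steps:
d(F) = 2*F*(6 + F) (d(F) = (2*F)*(6 + F) = 2*F*(6 + F))
-116*(d(L) - 90) = -116*(2*7*(6 + 7) - 90) = -116*(2*7*13 - 90) = -116*(182 - 90) = -116*92 = -10672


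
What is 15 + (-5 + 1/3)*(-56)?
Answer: 829/3 ≈ 276.33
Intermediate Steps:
15 + (-5 + 1/3)*(-56) = 15 + (-5 + ⅓)*(-56) = 15 - 14/3*(-56) = 15 + 784/3 = 829/3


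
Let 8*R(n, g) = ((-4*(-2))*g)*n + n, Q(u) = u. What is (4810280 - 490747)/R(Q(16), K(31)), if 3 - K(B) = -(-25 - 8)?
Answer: -4319533/478 ≈ -9036.7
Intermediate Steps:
K(B) = -30 (K(B) = 3 - (-1)*(-25 - 8) = 3 - (-1)*(-33) = 3 - 1*33 = 3 - 33 = -30)
R(n, g) = n/8 + g*n (R(n, g) = (((-4*(-2))*g)*n + n)/8 = ((8*g)*n + n)/8 = (8*g*n + n)/8 = (n + 8*g*n)/8 = n/8 + g*n)
(4810280 - 490747)/R(Q(16), K(31)) = (4810280 - 490747)/((16*(⅛ - 30))) = 4319533/((16*(-239/8))) = 4319533/(-478) = 4319533*(-1/478) = -4319533/478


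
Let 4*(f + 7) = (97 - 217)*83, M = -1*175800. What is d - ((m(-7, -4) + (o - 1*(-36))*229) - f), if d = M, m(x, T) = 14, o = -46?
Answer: -176021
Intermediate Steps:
M = -175800
d = -175800
f = -2497 (f = -7 + ((97 - 217)*83)/4 = -7 + (-120*83)/4 = -7 + (¼)*(-9960) = -7 - 2490 = -2497)
d - ((m(-7, -4) + (o - 1*(-36))*229) - f) = -175800 - ((14 + (-46 - 1*(-36))*229) - 1*(-2497)) = -175800 - ((14 + (-46 + 36)*229) + 2497) = -175800 - ((14 - 10*229) + 2497) = -175800 - ((14 - 2290) + 2497) = -175800 - (-2276 + 2497) = -175800 - 1*221 = -175800 - 221 = -176021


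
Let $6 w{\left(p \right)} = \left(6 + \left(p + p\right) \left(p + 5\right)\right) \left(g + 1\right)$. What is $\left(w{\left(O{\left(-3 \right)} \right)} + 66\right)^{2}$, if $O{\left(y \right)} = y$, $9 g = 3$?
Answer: $\frac{37636}{9} \approx 4181.8$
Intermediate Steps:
$g = \frac{1}{3}$ ($g = \frac{1}{9} \cdot 3 = \frac{1}{3} \approx 0.33333$)
$w{\left(p \right)} = \frac{4}{3} + \frac{4 p \left(5 + p\right)}{9}$ ($w{\left(p \right)} = \frac{\left(6 + \left(p + p\right) \left(p + 5\right)\right) \left(\frac{1}{3} + 1\right)}{6} = \frac{\left(6 + 2 p \left(5 + p\right)\right) \frac{4}{3}}{6} = \frac{8 + \frac{8 p \left(5 + p\right)}{3}}{6} = \frac{4}{3} + \frac{4 p \left(5 + p\right)}{9}$)
$\left(w{\left(O{\left(-3 \right)} \right)} + 66\right)^{2} = \left(\left(\frac{4}{3} + \frac{4 \left(-3\right)^{2}}{9} + \frac{20}{9} \left(-3\right)\right) + 66\right)^{2} = \left(\left(\frac{4}{3} + \frac{4}{9} \cdot 9 - \frac{20}{3}\right) + 66\right)^{2} = \left(\left(\frac{4}{3} + 4 - \frac{20}{3}\right) + 66\right)^{2} = \left(- \frac{4}{3} + 66\right)^{2} = \left(\frac{194}{3}\right)^{2} = \frac{37636}{9}$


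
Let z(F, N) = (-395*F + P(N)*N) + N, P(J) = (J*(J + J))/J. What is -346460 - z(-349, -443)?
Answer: -876370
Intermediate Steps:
P(J) = 2*J (P(J) = (J*(2*J))/J = (2*J²)/J = 2*J)
z(F, N) = N - 395*F + 2*N² (z(F, N) = (-395*F + (2*N)*N) + N = (-395*F + 2*N²) + N = N - 395*F + 2*N²)
-346460 - z(-349, -443) = -346460 - (-443 - 395*(-349) + 2*(-443)²) = -346460 - (-443 + 137855 + 2*196249) = -346460 - (-443 + 137855 + 392498) = -346460 - 1*529910 = -346460 - 529910 = -876370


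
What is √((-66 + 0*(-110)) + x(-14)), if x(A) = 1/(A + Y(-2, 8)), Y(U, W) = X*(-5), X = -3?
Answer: I*√65 ≈ 8.0623*I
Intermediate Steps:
Y(U, W) = 15 (Y(U, W) = -3*(-5) = 15)
x(A) = 1/(15 + A) (x(A) = 1/(A + 15) = 1/(15 + A))
√((-66 + 0*(-110)) + x(-14)) = √((-66 + 0*(-110)) + 1/(15 - 14)) = √((-66 + 0) + 1/1) = √(-66 + 1) = √(-65) = I*√65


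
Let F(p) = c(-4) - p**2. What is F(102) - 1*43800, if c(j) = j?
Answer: -54208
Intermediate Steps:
F(p) = -4 - p**2
F(102) - 1*43800 = (-4 - 1*102**2) - 1*43800 = (-4 - 1*10404) - 43800 = (-4 - 10404) - 43800 = -10408 - 43800 = -54208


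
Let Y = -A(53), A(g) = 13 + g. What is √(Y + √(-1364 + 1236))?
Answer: √(-66 + 8*I*√2) ≈ 0.69379 + 8.1536*I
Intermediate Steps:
Y = -66 (Y = -(13 + 53) = -1*66 = -66)
√(Y + √(-1364 + 1236)) = √(-66 + √(-1364 + 1236)) = √(-66 + √(-128)) = √(-66 + 8*I*√2)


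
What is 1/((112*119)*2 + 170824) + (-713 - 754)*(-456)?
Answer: 132104640961/197480 ≈ 6.6895e+5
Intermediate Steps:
1/((112*119)*2 + 170824) + (-713 - 754)*(-456) = 1/(13328*2 + 170824) - 1467*(-456) = 1/(26656 + 170824) + 668952 = 1/197480 + 668952 = 132104640961/197480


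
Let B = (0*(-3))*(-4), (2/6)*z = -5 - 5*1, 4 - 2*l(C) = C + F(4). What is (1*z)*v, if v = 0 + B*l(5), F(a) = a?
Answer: 0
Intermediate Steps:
l(C) = -C/2 (l(C) = 2 - (C + 4)/2 = 2 - (4 + C)/2 = 2 + (-2 - C/2) = -C/2)
z = -30 (z = 3*(-5 - 5*1) = 3*(-5 - 5) = 3*(-10) = -30)
B = 0 (B = 0*(-4) = 0)
v = 0 (v = 0 + 0*(-½*5) = 0 + 0*(-5/2) = 0 + 0 = 0)
(1*z)*v = (1*(-30))*0 = -30*0 = 0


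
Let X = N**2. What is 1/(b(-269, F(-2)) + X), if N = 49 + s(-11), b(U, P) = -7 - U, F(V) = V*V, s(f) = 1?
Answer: 1/2762 ≈ 0.00036206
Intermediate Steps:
F(V) = V**2
N = 50 (N = 49 + 1 = 50)
X = 2500 (X = 50**2 = 2500)
1/(b(-269, F(-2)) + X) = 1/((-7 - 1*(-269)) + 2500) = 1/((-7 + 269) + 2500) = 1/(262 + 2500) = 1/2762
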